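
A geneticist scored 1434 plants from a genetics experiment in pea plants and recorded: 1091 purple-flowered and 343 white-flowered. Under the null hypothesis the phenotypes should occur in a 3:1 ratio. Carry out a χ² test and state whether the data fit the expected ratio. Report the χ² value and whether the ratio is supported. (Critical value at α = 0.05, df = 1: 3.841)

Under the 3:1 hypothesis (Σ ratio = 4, N = 1434):
  purple-flowered: 1434 × 3/4 = 1075.5
  white-flowered: 1434 × 1/4 = 358.5
χ² = Σ (O − E)² / E
  purple-flowered: (1091 − 1075.5)² / 1075.5 = 0.2234
  white-flowered: (343 − 358.5)² / 358.5 = 0.6702
χ² = 0.2234 + 0.6702 = 0.8936 ≈ 0.894
Degrees of freedom = 2 − 1 = 1; critical value at α = 0.05 is 3.841.
Since 0.894 < 3.841, we fail to reject the null hypothesis — the data are consistent with the 3:1 ratio.

0.894; consistent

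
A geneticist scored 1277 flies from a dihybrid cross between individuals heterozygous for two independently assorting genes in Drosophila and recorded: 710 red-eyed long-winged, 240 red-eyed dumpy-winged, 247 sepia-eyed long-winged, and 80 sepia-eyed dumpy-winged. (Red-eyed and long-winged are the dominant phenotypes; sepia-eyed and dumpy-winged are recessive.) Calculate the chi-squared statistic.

A dihybrid F₂ with independent assortment and complete dominance at both loci gives a 9:3:3:1 phenotypic ratio.
Expected counts for N = 1277 under a 9:3:3:1 ratio (total parts = 16):
  red-eyed long-winged: 1277 × 9/16 = 718.3125
  red-eyed dumpy-winged: 1277 × 3/16 = 239.4375
  sepia-eyed long-winged: 1277 × 3/16 = 239.4375
  sepia-eyed dumpy-winged: 1277 × 1/16 = 79.8125
χ² = Σ (O − E)² / E
  red-eyed long-winged: (710 − 718.3125)² / 718.3125 = 0.0962
  red-eyed dumpy-winged: (240 − 239.4375)² / 239.4375 = 0.0013
  sepia-eyed long-winged: (247 − 239.4375)² / 239.4375 = 0.2389
  sepia-eyed dumpy-winged: (80 − 79.8125)² / 79.8125 = 0.0004
χ² = 0.0962 + 0.0013 + 0.2389 + 0.0004 = 0.3368 ≈ 0.337

0.337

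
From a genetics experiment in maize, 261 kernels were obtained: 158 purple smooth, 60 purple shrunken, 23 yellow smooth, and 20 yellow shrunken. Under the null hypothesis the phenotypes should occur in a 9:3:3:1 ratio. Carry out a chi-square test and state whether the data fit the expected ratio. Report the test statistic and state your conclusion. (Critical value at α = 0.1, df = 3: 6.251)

17.934; not consistent

Under the 9:3:3:1 hypothesis (Σ ratio = 16, N = 261):
  purple smooth: 261 × 9/16 = 146.8125
  purple shrunken: 261 × 3/16 = 48.9375
  yellow smooth: 261 × 3/16 = 48.9375
  yellow shrunken: 261 × 1/16 = 16.3125
χ² = Σ (O − E)² / E
  purple smooth: (158 − 146.8125)² / 146.8125 = 0.8525
  purple shrunken: (60 − 48.9375)² / 48.9375 = 2.5007
  yellow smooth: (23 − 48.9375)² / 48.9375 = 13.7472
  yellow shrunken: (20 − 16.3125)² / 16.3125 = 0.8336
χ² = 0.8525 + 2.5007 + 13.7472 + 0.8336 = 17.934
Degrees of freedom = 4 − 1 = 3; critical value at α = 0.1 is 6.251.
Since 17.934 > 6.251, we reject the null hypothesis — the data do not fit the 9:3:3:1 ratio.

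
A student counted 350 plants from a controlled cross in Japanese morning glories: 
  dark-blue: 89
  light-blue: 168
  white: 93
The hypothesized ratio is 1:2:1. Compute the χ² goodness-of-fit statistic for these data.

0.651

Total ratio parts = 4. Expected numbers out of 350:
  dark-blue: 350 × 1/4 = 87.5
  light-blue: 350 × 2/4 = 175
  white: 350 × 1/4 = 87.5
χ² = Σ (O − E)² / E
  dark-blue: (89 − 87.5)² / 87.5 = 0.0257
  light-blue: (168 − 175)² / 175 = 0.2800
  white: (93 − 87.5)² / 87.5 = 0.3457
χ² = 0.0257 + 0.2800 + 0.3457 = 0.6514 ≈ 0.651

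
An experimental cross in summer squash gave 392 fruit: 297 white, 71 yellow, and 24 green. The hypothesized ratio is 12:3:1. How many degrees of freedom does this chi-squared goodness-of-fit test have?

2

A goodness-of-fit test with 3 phenotype classes has df = 3 − 1 = 2.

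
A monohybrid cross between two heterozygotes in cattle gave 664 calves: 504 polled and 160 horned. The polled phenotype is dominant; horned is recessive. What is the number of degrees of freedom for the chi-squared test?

1

For a monohybrid cross between heterozygotes with complete dominance, the expected phenotypic ratio is 3:1.
A goodness-of-fit test with 2 phenotype classes has df = 2 − 1 = 1.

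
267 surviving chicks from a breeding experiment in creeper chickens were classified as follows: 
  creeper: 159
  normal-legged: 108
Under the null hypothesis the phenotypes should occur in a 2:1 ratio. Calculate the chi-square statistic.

The 2:1 ratio has 3 parts, so with N = 267 the expected counts are:
  creeper: 267 × 2/3 = 178
  normal-legged: 267 × 1/3 = 89
χ² = Σ (O − E)² / E
  creeper: (159 − 178)² / 178 = 2.0281
  normal-legged: (108 − 89)² / 89 = 4.0562
χ² = 2.0281 + 4.0562 = 6.0843 ≈ 6.084

6.084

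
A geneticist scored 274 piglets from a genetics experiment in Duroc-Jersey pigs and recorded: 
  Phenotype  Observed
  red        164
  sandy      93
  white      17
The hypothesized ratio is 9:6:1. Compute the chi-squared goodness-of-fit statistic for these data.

Under the 9:6:1 hypothesis (Σ ratio = 16, N = 274):
  red: 274 × 9/16 = 154.125
  sandy: 274 × 6/16 = 102.75
  white: 274 × 1/16 = 17.125
χ² = Σ (O − E)² / E
  red: (164 − 154.125)² / 154.125 = 0.6327
  sandy: (93 − 102.75)² / 102.75 = 0.9252
  white: (17 − 17.125)² / 17.125 = 0.0009
χ² = 0.6327 + 0.9252 + 0.0009 = 1.5588 ≈ 1.559

1.559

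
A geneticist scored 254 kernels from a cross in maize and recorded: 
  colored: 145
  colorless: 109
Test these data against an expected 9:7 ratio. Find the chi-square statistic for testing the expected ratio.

0.072

The 9:7 ratio has 16 parts, so with N = 254 the expected counts are:
  colored: 254 × 9/16 = 142.875
  colorless: 254 × 7/16 = 111.125
χ² = Σ (O − E)² / E
  colored: (145 − 142.875)² / 142.875 = 0.0316
  colorless: (109 − 111.125)² / 111.125 = 0.0406
χ² = 0.0316 + 0.0406 = 0.0722 ≈ 0.072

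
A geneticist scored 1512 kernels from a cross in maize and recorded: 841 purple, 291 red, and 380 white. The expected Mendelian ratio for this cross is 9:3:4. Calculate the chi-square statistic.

0.315

The 9:3:4 ratio has 16 parts, so with N = 1512 the expected counts are:
  purple: 1512 × 9/16 = 850.5
  red: 1512 × 3/16 = 283.5
  white: 1512 × 4/16 = 378
χ² = Σ (O − E)² / E
  purple: (841 − 850.5)² / 850.5 = 0.1061
  red: (291 − 283.5)² / 283.5 = 0.1984
  white: (380 − 378)² / 378 = 0.0106
χ² = 0.1061 + 0.1984 + 0.0106 = 0.3151 ≈ 0.315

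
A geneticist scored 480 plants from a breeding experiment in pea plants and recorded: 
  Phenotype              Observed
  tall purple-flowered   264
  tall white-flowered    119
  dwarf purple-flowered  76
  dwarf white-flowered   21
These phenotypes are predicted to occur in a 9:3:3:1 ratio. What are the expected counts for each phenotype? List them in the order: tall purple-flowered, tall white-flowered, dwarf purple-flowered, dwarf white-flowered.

Total ratio parts = 16. Expected numbers out of 480:
  tall purple-flowered: 480 × 9/16 = 270
  tall white-flowered: 480 × 3/16 = 90
  dwarf purple-flowered: 480 × 3/16 = 90
  dwarf white-flowered: 480 × 1/16 = 30

270, 90, 90, 30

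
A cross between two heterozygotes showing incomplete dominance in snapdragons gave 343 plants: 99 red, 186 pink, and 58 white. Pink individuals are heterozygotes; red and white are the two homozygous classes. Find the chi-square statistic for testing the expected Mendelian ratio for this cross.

With incomplete dominance, a heterozygote × heterozygote cross gives a 1:2:1 phenotypic ratio.
The 1:2:1 ratio has 4 parts, so with N = 343 the expected counts are:
  red: 343 × 1/4 = 85.75
  pink: 343 × 2/4 = 171.5
  white: 343 × 1/4 = 85.75
χ² = Σ (O − E)² / E
  red: (99 − 85.75)² / 85.75 = 2.0474
  pink: (186 − 171.5)² / 171.5 = 1.2259
  white: (58 − 85.75)² / 85.75 = 8.9803
χ² = 2.0474 + 1.2259 + 8.9803 = 12.2536 ≈ 12.254

12.254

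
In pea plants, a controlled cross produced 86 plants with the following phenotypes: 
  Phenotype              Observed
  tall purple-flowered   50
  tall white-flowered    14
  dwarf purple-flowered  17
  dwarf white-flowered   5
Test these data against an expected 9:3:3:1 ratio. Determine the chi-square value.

0.408

Total ratio parts = 16. Expected numbers out of 86:
  tall purple-flowered: 86 × 9/16 = 48.375
  tall white-flowered: 86 × 3/16 = 16.125
  dwarf purple-flowered: 86 × 3/16 = 16.125
  dwarf white-flowered: 86 × 1/16 = 5.375
χ² = Σ (O − E)² / E
  tall purple-flowered: (50 − 48.375)² / 48.375 = 0.0546
  tall white-flowered: (14 − 16.125)² / 16.125 = 0.2800
  dwarf purple-flowered: (17 − 16.125)² / 16.125 = 0.0475
  dwarf white-flowered: (5 − 5.375)² / 5.375 = 0.0262
χ² = 0.0546 + 0.2800 + 0.0475 + 0.0262 = 0.4083 ≈ 0.408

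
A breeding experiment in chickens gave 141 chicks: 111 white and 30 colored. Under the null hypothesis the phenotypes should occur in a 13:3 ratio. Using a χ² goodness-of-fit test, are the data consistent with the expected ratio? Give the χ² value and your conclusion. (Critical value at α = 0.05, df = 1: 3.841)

0.591; consistent

The 13:3 ratio has 16 parts, so with N = 141 the expected counts are:
  white: 141 × 13/16 = 114.5625
  colored: 141 × 3/16 = 26.4375
χ² = Σ (O − E)² / E
  white: (111 − 114.5625)² / 114.5625 = 0.1108
  colored: (30 − 26.4375)² / 26.4375 = 0.4801
χ² = 0.1108 + 0.4801 = 0.5909 ≈ 0.591
Degrees of freedom = 2 − 1 = 1; critical value at α = 0.05 is 3.841.
Since 0.591 < 3.841, we fail to reject the null hypothesis — the data are consistent with the 13:3 ratio.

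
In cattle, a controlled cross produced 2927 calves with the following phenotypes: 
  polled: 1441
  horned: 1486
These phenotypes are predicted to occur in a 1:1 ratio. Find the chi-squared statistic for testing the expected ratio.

0.692

The 1:1 ratio has 2 parts, so with N = 2927 the expected counts are:
  polled: 2927 × 1/2 = 1463.5
  horned: 2927 × 1/2 = 1463.5
χ² = Σ (O − E)² / E
  polled: (1441 − 1463.5)² / 1463.5 = 0.3459
  horned: (1486 − 1463.5)² / 1463.5 = 0.3459
χ² = 0.3459 + 0.3459 = 0.6918 ≈ 0.692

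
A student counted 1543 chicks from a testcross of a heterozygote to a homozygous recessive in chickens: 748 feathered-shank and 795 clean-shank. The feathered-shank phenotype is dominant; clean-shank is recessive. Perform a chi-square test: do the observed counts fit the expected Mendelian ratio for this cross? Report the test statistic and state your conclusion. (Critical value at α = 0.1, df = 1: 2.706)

A testcross of a heterozygote (Aa × aa) gives a 1:1 phenotypic ratio.
The 1:1 ratio has 2 parts, so with N = 1543 the expected counts are:
  feathered-shank: 1543 × 1/2 = 771.5
  clean-shank: 1543 × 1/2 = 771.5
χ² = Σ (O − E)² / E
  feathered-shank: (748 − 771.5)² / 771.5 = 0.7158
  clean-shank: (795 − 771.5)² / 771.5 = 0.7158
χ² = 0.7158 + 0.7158 = 1.4316 ≈ 1.432
Degrees of freedom = 2 − 1 = 1; critical value at α = 0.1 is 2.706.
Since 1.432 < 2.706, we fail to reject the null hypothesis — the data are consistent with the 1:1 ratio.

1.432; consistent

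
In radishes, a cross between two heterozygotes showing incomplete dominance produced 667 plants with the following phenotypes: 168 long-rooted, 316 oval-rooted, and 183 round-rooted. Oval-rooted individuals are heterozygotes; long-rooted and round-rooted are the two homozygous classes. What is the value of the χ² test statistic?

With incomplete dominance, a heterozygote × heterozygote cross gives a 1:2:1 phenotypic ratio.
Under the 1:2:1 hypothesis (Σ ratio = 4, N = 667):
  long-rooted: 667 × 1/4 = 166.75
  oval-rooted: 667 × 2/4 = 333.5
  round-rooted: 667 × 1/4 = 166.75
χ² = Σ (O − E)² / E
  long-rooted: (168 − 166.75)² / 166.75 = 0.0094
  oval-rooted: (316 − 333.5)² / 333.5 = 0.9183
  round-rooted: (183 − 166.75)² / 166.75 = 1.5836
χ² = 0.0094 + 0.9183 + 1.5836 = 2.5113 ≈ 2.511

2.511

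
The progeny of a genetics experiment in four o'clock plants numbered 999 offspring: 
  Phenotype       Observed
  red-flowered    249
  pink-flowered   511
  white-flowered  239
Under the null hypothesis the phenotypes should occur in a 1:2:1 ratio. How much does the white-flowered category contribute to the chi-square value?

0.463

Total ratio parts = 4. Expected numbers out of 999:
  red-flowered: 999 × 1/4 = 249.75
  pink-flowered: 999 × 2/4 = 499.5
  white-flowered: 999 × 1/4 = 249.75
Contribution of white-flowered: (239 − 249.75)² / 249.75 = 0.4627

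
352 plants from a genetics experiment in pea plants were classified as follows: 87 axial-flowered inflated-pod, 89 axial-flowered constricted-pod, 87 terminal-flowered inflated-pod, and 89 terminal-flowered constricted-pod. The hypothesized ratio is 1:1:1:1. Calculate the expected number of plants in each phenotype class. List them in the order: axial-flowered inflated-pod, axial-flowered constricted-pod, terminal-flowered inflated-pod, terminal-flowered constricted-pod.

Total ratio parts = 4. Expected numbers out of 352:
  axial-flowered inflated-pod: 352 × 1/4 = 88
  axial-flowered constricted-pod: 352 × 1/4 = 88
  terminal-flowered inflated-pod: 352 × 1/4 = 88
  terminal-flowered constricted-pod: 352 × 1/4 = 88

88, 88, 88, 88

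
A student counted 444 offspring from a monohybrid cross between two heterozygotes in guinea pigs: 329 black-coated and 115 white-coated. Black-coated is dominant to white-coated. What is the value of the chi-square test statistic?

0.192

For a monohybrid cross between heterozygotes with complete dominance, the expected phenotypic ratio is 3:1.
Expected counts for N = 444 under a 3:1 ratio (total parts = 4):
  black-coated: 444 × 3/4 = 333
  white-coated: 444 × 1/4 = 111
χ² = Σ (O − E)² / E
  black-coated: (329 − 333)² / 333 = 0.0480
  white-coated: (115 − 111)² / 111 = 0.1441
χ² = 0.0480 + 0.1441 = 0.1921 ≈ 0.192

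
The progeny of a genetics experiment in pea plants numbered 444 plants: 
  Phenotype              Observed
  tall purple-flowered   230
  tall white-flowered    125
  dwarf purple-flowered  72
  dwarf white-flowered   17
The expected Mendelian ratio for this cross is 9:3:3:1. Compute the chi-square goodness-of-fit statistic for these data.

28.184

Total ratio parts = 16. Expected numbers out of 444:
  tall purple-flowered: 444 × 9/16 = 249.75
  tall white-flowered: 444 × 3/16 = 83.25
  dwarf purple-flowered: 444 × 3/16 = 83.25
  dwarf white-flowered: 444 × 1/16 = 27.75
χ² = Σ (O − E)² / E
  tall purple-flowered: (230 − 249.75)² / 249.75 = 1.5618
  tall white-flowered: (125 − 83.25)² / 83.25 = 20.9377
  dwarf purple-flowered: (72 − 83.25)² / 83.25 = 1.5203
  dwarf white-flowered: (17 − 27.75)² / 27.75 = 4.1644
χ² = 1.5618 + 20.9377 + 1.5203 + 4.1644 = 28.1842 ≈ 28.184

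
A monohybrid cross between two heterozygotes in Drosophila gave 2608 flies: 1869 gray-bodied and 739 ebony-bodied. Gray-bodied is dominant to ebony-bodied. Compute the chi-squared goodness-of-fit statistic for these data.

For a monohybrid cross between heterozygotes with complete dominance, the expected phenotypic ratio is 3:1.
Total ratio parts = 4. Expected numbers out of 2608:
  gray-bodied: 2608 × 3/4 = 1956
  ebony-bodied: 2608 × 1/4 = 652
χ² = Σ (O − E)² / E
  gray-bodied: (1869 − 1956)² / 1956 = 3.8696
  ebony-bodied: (739 − 652)² / 652 = 11.6089
χ² = 3.8696 + 11.6089 = 15.4785 ≈ 15.479

15.479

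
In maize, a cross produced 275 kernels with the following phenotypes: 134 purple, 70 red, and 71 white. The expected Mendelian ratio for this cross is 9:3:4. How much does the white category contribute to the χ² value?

The 9:3:4 ratio has 16 parts, so with N = 275 the expected counts are:
  purple: 275 × 9/16 = 154.6875
  red: 275 × 3/16 = 51.5625
  white: 275 × 4/16 = 68.75
Contribution of white: (71 − 68.75)² / 68.75 = 0.0736

0.074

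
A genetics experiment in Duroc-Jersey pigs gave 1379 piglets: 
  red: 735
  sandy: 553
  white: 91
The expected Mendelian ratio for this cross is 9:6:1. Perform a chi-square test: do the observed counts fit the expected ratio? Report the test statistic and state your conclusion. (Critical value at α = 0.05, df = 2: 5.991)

4.892; consistent

Under the 9:6:1 hypothesis (Σ ratio = 16, N = 1379):
  red: 1379 × 9/16 = 775.6875
  sandy: 1379 × 6/16 = 517.125
  white: 1379 × 1/16 = 86.1875
χ² = Σ (O − E)² / E
  red: (735 − 775.6875)² / 775.6875 = 2.1342
  sandy: (553 − 517.125)² / 517.125 = 2.4888
  white: (91 − 86.1875)² / 86.1875 = 0.2687
χ² = 2.1342 + 2.4888 + 0.2687 = 4.8917 ≈ 4.892
Degrees of freedom = 3 − 1 = 2; critical value at α = 0.05 is 5.991.
Since 4.892 < 5.991, we fail to reject the null hypothesis — the data are consistent with the 9:6:1 ratio.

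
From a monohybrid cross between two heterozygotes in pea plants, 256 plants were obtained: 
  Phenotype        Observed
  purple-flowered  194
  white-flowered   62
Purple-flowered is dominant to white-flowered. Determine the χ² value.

0.083

For a monohybrid cross between heterozygotes with complete dominance, the expected phenotypic ratio is 3:1.
The 3:1 ratio has 4 parts, so with N = 256 the expected counts are:
  purple-flowered: 256 × 3/4 = 192
  white-flowered: 256 × 1/4 = 64
χ² = Σ (O − E)² / E
  purple-flowered: (194 − 192)² / 192 = 0.0208
  white-flowered: (62 − 64)² / 64 = 0.0625
χ² = 0.0208 + 0.0625 = 0.0833 ≈ 0.083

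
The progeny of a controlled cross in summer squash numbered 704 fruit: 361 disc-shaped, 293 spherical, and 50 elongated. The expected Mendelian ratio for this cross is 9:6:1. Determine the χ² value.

Total ratio parts = 16. Expected numbers out of 704:
  disc-shaped: 704 × 9/16 = 396
  spherical: 704 × 6/16 = 264
  elongated: 704 × 1/16 = 44
χ² = Σ (O − E)² / E
  disc-shaped: (361 − 396)² / 396 = 3.0934
  spherical: (293 − 264)² / 264 = 3.1856
  elongated: (50 − 44)² / 44 = 0.8182
χ² = 3.0934 + 3.1856 + 0.8182 = 7.0972 ≈ 7.097

7.097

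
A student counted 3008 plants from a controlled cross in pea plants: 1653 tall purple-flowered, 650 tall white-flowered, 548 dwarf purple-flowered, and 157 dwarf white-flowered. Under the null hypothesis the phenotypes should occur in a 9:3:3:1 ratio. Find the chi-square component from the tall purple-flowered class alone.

0.899

Expected counts for N = 3008 under a 9:3:3:1 ratio (total parts = 16):
  tall purple-flowered: 3008 × 9/16 = 1692
  tall white-flowered: 3008 × 3/16 = 564
  dwarf purple-flowered: 3008 × 3/16 = 564
  dwarf white-flowered: 3008 × 1/16 = 188
Contribution of tall purple-flowered: (1653 − 1692)² / 1692 = 0.8989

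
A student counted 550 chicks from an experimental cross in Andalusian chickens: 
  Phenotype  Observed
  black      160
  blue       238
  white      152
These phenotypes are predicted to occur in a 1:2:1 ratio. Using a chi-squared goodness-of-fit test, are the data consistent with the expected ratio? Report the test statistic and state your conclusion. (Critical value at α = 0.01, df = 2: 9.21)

Under the 1:2:1 hypothesis (Σ ratio = 4, N = 550):
  black: 550 × 1/4 = 137.5
  blue: 550 × 2/4 = 275
  white: 550 × 1/4 = 137.5
χ² = Σ (O − E)² / E
  black: (160 − 137.5)² / 137.5 = 3.6818
  blue: (238 − 275)² / 275 = 4.9782
  white: (152 − 137.5)² / 137.5 = 1.5291
χ² = 3.6818 + 4.9782 + 1.5291 = 10.1891 ≈ 10.189
Degrees of freedom = 3 − 1 = 2; critical value at α = 0.01 is 9.21.
Since 10.189 > 9.21, we reject the null hypothesis — the data do not fit the 1:2:1 ratio.

10.189; not consistent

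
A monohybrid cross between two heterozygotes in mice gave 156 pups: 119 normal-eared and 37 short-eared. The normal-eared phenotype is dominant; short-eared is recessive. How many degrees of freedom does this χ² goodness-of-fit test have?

For a monohybrid cross between heterozygotes with complete dominance, the expected phenotypic ratio is 3:1.
A goodness-of-fit test with 2 phenotype classes has df = 2 − 1 = 1.

1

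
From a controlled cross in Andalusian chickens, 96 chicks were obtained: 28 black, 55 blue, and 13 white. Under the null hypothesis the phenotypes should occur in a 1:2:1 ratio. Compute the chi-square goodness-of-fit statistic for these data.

The 1:2:1 ratio has 4 parts, so with N = 96 the expected counts are:
  black: 96 × 1/4 = 24
  blue: 96 × 2/4 = 48
  white: 96 × 1/4 = 24
χ² = Σ (O − E)² / E
  black: (28 − 24)² / 24 = 0.6667
  blue: (55 − 48)² / 48 = 1.0208
  white: (13 − 24)² / 24 = 5.0417
χ² = 0.6667 + 1.0208 + 5.0417 = 6.7292 ≈ 6.729

6.729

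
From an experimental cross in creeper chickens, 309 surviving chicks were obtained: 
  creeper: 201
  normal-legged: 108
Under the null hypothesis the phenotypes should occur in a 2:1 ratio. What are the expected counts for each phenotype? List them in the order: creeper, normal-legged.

The 2:1 ratio has 3 parts, so with N = 309 the expected counts are:
  creeper: 309 × 2/3 = 206
  normal-legged: 309 × 1/3 = 103

206, 103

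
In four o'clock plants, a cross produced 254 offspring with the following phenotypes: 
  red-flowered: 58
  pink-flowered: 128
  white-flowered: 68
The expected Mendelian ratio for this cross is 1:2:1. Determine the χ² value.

0.803

Total ratio parts = 4. Expected numbers out of 254:
  red-flowered: 254 × 1/4 = 63.5
  pink-flowered: 254 × 2/4 = 127
  white-flowered: 254 × 1/4 = 63.5
χ² = Σ (O − E)² / E
  red-flowered: (58 − 63.5)² / 63.5 = 0.4764
  pink-flowered: (128 − 127)² / 127 = 0.0079
  white-flowered: (68 − 63.5)² / 63.5 = 0.3189
χ² = 0.4764 + 0.0079 + 0.3189 = 0.8032 ≈ 0.803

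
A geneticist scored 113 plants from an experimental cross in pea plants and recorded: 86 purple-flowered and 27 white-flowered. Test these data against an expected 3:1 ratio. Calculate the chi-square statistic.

The 3:1 ratio has 4 parts, so with N = 113 the expected counts are:
  purple-flowered: 113 × 3/4 = 84.75
  white-flowered: 113 × 1/4 = 28.25
χ² = Σ (O − E)² / E
  purple-flowered: (86 − 84.75)² / 84.75 = 0.0184
  white-flowered: (27 − 28.25)² / 28.25 = 0.0553
χ² = 0.0184 + 0.0553 = 0.0737 ≈ 0.074

0.074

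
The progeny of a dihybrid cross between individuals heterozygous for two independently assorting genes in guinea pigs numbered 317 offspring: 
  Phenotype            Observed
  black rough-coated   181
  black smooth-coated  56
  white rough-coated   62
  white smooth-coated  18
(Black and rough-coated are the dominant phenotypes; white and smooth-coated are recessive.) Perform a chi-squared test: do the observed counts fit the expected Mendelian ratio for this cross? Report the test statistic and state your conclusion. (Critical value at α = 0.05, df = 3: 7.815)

A dihybrid F₂ with independent assortment and complete dominance at both loci gives a 9:3:3:1 phenotypic ratio.
The 9:3:3:1 ratio has 16 parts, so with N = 317 the expected counts are:
  black rough-coated: 317 × 9/16 = 178.3125
  black smooth-coated: 317 × 3/16 = 59.4375
  white rough-coated: 317 × 3/16 = 59.4375
  white smooth-coated: 317 × 1/16 = 19.8125
χ² = Σ (O − E)² / E
  black rough-coated: (181 − 178.3125)² / 178.3125 = 0.0405
  black smooth-coated: (56 − 59.4375)² / 59.4375 = 0.1988
  white rough-coated: (62 − 59.4375)² / 59.4375 = 0.1105
  white smooth-coated: (18 − 19.8125)² / 19.8125 = 0.1658
χ² = 0.0405 + 0.1988 + 0.1105 + 0.1658 = 0.5156 ≈ 0.516
Degrees of freedom = 4 − 1 = 3; critical value at α = 0.05 is 7.815.
Since 0.516 < 7.815, we fail to reject the null hypothesis — the data are consistent with the 9:3:3:1 ratio.

0.516; consistent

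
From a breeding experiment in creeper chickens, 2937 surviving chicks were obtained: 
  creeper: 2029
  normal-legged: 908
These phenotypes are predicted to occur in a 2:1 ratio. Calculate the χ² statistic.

7.724

Total ratio parts = 3. Expected numbers out of 2937:
  creeper: 2937 × 2/3 = 1958
  normal-legged: 2937 × 1/3 = 979
χ² = Σ (O − E)² / E
  creeper: (2029 − 1958)² / 1958 = 2.5746
  normal-legged: (908 − 979)² / 979 = 5.1491
χ² = 2.5746 + 5.1491 = 7.7237 ≈ 7.724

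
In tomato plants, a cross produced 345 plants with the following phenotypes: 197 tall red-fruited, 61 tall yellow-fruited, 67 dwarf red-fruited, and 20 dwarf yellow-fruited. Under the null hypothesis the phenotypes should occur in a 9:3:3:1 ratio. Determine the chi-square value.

The 9:3:3:1 ratio has 16 parts, so with N = 345 the expected counts are:
  tall red-fruited: 345 × 9/16 = 194.0625
  tall yellow-fruited: 345 × 3/16 = 64.6875
  dwarf red-fruited: 345 × 3/16 = 64.6875
  dwarf yellow-fruited: 345 × 1/16 = 21.5625
χ² = Σ (O − E)² / E
  tall red-fruited: (197 − 194.0625)² / 194.0625 = 0.0445
  tall yellow-fruited: (61 − 64.6875)² / 64.6875 = 0.2102
  dwarf red-fruited: (67 − 64.6875)² / 64.6875 = 0.0827
  dwarf yellow-fruited: (20 − 21.5625)² / 21.5625 = 0.1132
χ² = 0.0445 + 0.2102 + 0.0827 + 0.1132 = 0.4506 ≈ 0.451

0.451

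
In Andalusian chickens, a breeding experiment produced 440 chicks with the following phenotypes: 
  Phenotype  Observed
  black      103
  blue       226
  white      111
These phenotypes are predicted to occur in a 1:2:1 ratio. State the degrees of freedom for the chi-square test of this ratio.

A goodness-of-fit test with 3 phenotype classes has df = 3 − 1 = 2.

2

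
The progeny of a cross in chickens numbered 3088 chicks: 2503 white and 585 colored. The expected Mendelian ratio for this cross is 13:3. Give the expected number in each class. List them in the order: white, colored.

The 13:3 ratio has 16 parts, so with N = 3088 the expected counts are:
  white: 3088 × 13/16 = 2509
  colored: 3088 × 3/16 = 579

2509, 579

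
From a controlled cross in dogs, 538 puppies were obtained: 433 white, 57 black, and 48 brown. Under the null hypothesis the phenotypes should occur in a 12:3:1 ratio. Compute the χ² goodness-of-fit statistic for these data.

Total ratio parts = 16. Expected numbers out of 538:
  white: 538 × 12/16 = 403.5
  black: 538 × 3/16 = 100.875
  brown: 538 × 1/16 = 33.625
χ² = Σ (O − E)² / E
  white: (433 − 403.5)² / 403.5 = 2.1568
  black: (57 − 100.875)² / 100.875 = 19.0832
  brown: (48 − 33.625)² / 33.625 = 6.1454
χ² = 2.1568 + 19.0832 + 6.1454 = 27.3854 ≈ 27.385

27.385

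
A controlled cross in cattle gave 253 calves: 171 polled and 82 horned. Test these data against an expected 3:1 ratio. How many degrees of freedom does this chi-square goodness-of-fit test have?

1

A goodness-of-fit test with 2 phenotype classes has df = 2 − 1 = 1.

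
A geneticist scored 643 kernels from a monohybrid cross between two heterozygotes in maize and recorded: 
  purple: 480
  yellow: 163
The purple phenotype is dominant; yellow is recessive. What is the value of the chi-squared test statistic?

0.042

For a monohybrid cross between heterozygotes with complete dominance, the expected phenotypic ratio is 3:1.
The 3:1 ratio has 4 parts, so with N = 643 the expected counts are:
  purple: 643 × 3/4 = 482.25
  yellow: 643 × 1/4 = 160.75
χ² = Σ (O − E)² / E
  purple: (480 − 482.25)² / 482.25 = 0.0105
  yellow: (163 − 160.75)² / 160.75 = 0.0315
χ² = 0.0105 + 0.0315 = 0.042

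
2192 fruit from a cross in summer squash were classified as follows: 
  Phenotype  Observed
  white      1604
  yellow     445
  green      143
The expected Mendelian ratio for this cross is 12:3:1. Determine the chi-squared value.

4.049

Under the 12:3:1 hypothesis (Σ ratio = 16, N = 2192):
  white: 2192 × 12/16 = 1644
  yellow: 2192 × 3/16 = 411
  green: 2192 × 1/16 = 137
χ² = Σ (O − E)² / E
  white: (1604 − 1644)² / 1644 = 0.9732
  yellow: (445 − 411)² / 411 = 2.8127
  green: (143 − 137)² / 137 = 0.2628
χ² = 0.9732 + 2.8127 + 0.2628 = 4.0487 ≈ 4.049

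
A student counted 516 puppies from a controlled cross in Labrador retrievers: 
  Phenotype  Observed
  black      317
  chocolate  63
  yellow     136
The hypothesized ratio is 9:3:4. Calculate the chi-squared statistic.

14.618

Total ratio parts = 16. Expected numbers out of 516:
  black: 516 × 9/16 = 290.25
  chocolate: 516 × 3/16 = 96.75
  yellow: 516 × 4/16 = 129
χ² = Σ (O − E)² / E
  black: (317 − 290.25)² / 290.25 = 2.4653
  chocolate: (63 − 96.75)² / 96.75 = 11.7733
  yellow: (136 − 129)² / 129 = 0.3798
χ² = 2.4653 + 11.7733 + 0.3798 = 14.6184 ≈ 14.618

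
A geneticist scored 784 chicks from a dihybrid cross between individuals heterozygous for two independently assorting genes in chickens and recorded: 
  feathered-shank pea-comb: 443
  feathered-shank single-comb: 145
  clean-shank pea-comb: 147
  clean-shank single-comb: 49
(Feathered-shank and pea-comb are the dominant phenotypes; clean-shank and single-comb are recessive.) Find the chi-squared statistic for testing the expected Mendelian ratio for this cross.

0.036

A dihybrid F₂ with independent assortment and complete dominance at both loci gives a 9:3:3:1 phenotypic ratio.
Under the 9:3:3:1 hypothesis (Σ ratio = 16, N = 784):
  feathered-shank pea-comb: 784 × 9/16 = 441
  feathered-shank single-comb: 784 × 3/16 = 147
  clean-shank pea-comb: 784 × 3/16 = 147
  clean-shank single-comb: 784 × 1/16 = 49
χ² = Σ (O − E)² / E
  feathered-shank pea-comb: (443 − 441)² / 441 = 0.0091
  feathered-shank single-comb: (145 − 147)² / 147 = 0.0272
  clean-shank pea-comb: (147 − 147)² / 147 = 0.0000
  clean-shank single-comb: (49 − 49)² / 49 = 0.0000
χ² = 0.0091 + 0.0272 + 0.0000 + 0.0000 = 0.0363 ≈ 0.036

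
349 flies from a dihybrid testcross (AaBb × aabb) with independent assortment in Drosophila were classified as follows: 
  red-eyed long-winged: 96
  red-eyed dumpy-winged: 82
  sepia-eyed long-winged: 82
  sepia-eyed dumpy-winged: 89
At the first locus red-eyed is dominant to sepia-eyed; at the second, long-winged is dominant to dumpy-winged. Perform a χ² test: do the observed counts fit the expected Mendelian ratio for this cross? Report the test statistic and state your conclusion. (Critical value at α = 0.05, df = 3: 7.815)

A dihybrid testcross with independent assortment gives a 1:1:1:1 ratio.
Under the 1:1:1:1 hypothesis (Σ ratio = 4, N = 349):
  red-eyed long-winged: 349 × 1/4 = 87.25
  red-eyed dumpy-winged: 349 × 1/4 = 87.25
  sepia-eyed long-winged: 349 × 1/4 = 87.25
  sepia-eyed dumpy-winged: 349 × 1/4 = 87.25
χ² = Σ (O − E)² / E
  red-eyed long-winged: (96 − 87.25)² / 87.25 = 0.8775
  red-eyed dumpy-winged: (82 − 87.25)² / 87.25 = 0.3159
  sepia-eyed long-winged: (82 − 87.25)² / 87.25 = 0.3159
  sepia-eyed dumpy-winged: (89 − 87.25)² / 87.25 = 0.0351
χ² = 0.8775 + 0.3159 + 0.3159 + 0.0351 = 1.5444 ≈ 1.544
Degrees of freedom = 4 − 1 = 3; critical value at α = 0.05 is 7.815.
Since 1.544 < 7.815, we fail to reject the null hypothesis — the data are consistent with the 1:1:1:1 ratio.

1.544; consistent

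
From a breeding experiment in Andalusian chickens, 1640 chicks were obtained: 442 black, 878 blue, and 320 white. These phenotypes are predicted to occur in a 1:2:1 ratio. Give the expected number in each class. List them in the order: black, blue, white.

Total ratio parts = 4. Expected numbers out of 1640:
  black: 1640 × 1/4 = 410
  blue: 1640 × 2/4 = 820
  white: 1640 × 1/4 = 410

410, 820, 410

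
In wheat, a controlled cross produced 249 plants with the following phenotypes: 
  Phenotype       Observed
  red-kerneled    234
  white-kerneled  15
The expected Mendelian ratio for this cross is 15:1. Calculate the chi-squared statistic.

The 15:1 ratio has 16 parts, so with N = 249 the expected counts are:
  red-kerneled: 249 × 15/16 = 233.4375
  white-kerneled: 249 × 1/16 = 15.5625
χ² = Σ (O − E)² / E
  red-kerneled: (234 − 233.4375)² / 233.4375 = 0.0014
  white-kerneled: (15 − 15.5625)² / 15.5625 = 0.0203
χ² = 0.0014 + 0.0203 = 0.0217 ≈ 0.022

0.022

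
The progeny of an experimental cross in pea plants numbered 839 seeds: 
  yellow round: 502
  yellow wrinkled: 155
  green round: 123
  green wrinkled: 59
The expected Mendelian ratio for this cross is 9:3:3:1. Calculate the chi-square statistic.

10.254

Under the 9:3:3:1 hypothesis (Σ ratio = 16, N = 839):
  yellow round: 839 × 9/16 = 471.9375
  yellow wrinkled: 839 × 3/16 = 157.3125
  green round: 839 × 3/16 = 157.3125
  green wrinkled: 839 × 1/16 = 52.4375
χ² = Σ (O − E)² / E
  yellow round: (502 − 471.9375)² / 471.9375 = 1.9150
  yellow wrinkled: (155 − 157.3125)² / 157.3125 = 0.0340
  green round: (123 − 157.3125)² / 157.3125 = 7.4841
  green wrinkled: (59 − 52.4375)² / 52.4375 = 0.8213
χ² = 1.9150 + 0.0340 + 7.4841 + 0.8213 = 10.2544 ≈ 10.254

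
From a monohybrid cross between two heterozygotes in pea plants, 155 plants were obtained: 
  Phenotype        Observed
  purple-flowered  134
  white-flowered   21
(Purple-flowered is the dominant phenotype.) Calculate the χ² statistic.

For a monohybrid cross between heterozygotes with complete dominance, the expected phenotypic ratio is 3:1.
Expected counts for N = 155 under a 3:1 ratio (total parts = 4):
  purple-flowered: 155 × 3/4 = 116.25
  white-flowered: 155 × 1/4 = 38.75
χ² = Σ (O − E)² / E
  purple-flowered: (134 − 116.25)² / 116.25 = 2.7102
  white-flowered: (21 − 38.75)² / 38.75 = 8.1306
χ² = 2.7102 + 8.1306 = 10.8408 ≈ 10.841

10.841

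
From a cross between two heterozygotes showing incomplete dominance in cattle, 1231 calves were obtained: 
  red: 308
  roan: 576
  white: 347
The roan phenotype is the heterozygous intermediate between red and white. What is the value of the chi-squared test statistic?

With incomplete dominance, a heterozygote × heterozygote cross gives a 1:2:1 phenotypic ratio.
Under the 1:2:1 hypothesis (Σ ratio = 4, N = 1231):
  red: 1231 × 1/4 = 307.75
  roan: 1231 × 2/4 = 615.5
  white: 1231 × 1/4 = 307.75
χ² = Σ (O − E)² / E
  red: (308 − 307.75)² / 307.75 = 0.0002
  roan: (576 − 615.5)² / 615.5 = 2.5349
  white: (347 − 307.75)² / 307.75 = 5.0059
χ² = 0.0002 + 2.5349 + 5.0059 = 7.541

7.541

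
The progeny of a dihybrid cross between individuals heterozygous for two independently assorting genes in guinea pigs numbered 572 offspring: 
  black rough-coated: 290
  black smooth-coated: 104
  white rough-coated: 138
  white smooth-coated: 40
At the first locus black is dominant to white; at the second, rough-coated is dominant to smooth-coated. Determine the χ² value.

12.553

A dihybrid F₂ with independent assortment and complete dominance at both loci gives a 9:3:3:1 phenotypic ratio.
Under the 9:3:3:1 hypothesis (Σ ratio = 16, N = 572):
  black rough-coated: 572 × 9/16 = 321.75
  black smooth-coated: 572 × 3/16 = 107.25
  white rough-coated: 572 × 3/16 = 107.25
  white smooth-coated: 572 × 1/16 = 35.75
χ² = Σ (O − E)² / E
  black rough-coated: (290 − 321.75)² / 321.75 = 3.1331
  black smooth-coated: (104 − 107.25)² / 107.25 = 0.0985
  white rough-coated: (138 − 107.25)² / 107.25 = 8.8164
  white smooth-coated: (40 − 35.75)² / 35.75 = 0.5052
χ² = 3.1331 + 0.0985 + 8.8164 + 0.5052 = 12.5532 ≈ 12.553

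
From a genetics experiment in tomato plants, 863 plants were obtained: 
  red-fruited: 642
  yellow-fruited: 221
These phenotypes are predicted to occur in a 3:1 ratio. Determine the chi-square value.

0.170

The 3:1 ratio has 4 parts, so with N = 863 the expected counts are:
  red-fruited: 863 × 3/4 = 647.25
  yellow-fruited: 863 × 1/4 = 215.75
χ² = Σ (O − E)² / E
  red-fruited: (642 − 647.25)² / 647.25 = 0.0426
  yellow-fruited: (221 − 215.75)² / 215.75 = 0.1278
χ² = 0.0426 + 0.1278 = 0.1704 ≈ 0.170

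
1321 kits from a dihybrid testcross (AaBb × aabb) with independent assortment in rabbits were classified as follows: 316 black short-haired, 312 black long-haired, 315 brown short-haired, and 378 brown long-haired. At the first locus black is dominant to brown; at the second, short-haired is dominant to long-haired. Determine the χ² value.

9.232

A dihybrid testcross with independent assortment gives a 1:1:1:1 ratio.
Expected counts for N = 1321 under a 1:1:1:1 ratio (total parts = 4):
  black short-haired: 1321 × 1/4 = 330.25
  black long-haired: 1321 × 1/4 = 330.25
  brown short-haired: 1321 × 1/4 = 330.25
  brown long-haired: 1321 × 1/4 = 330.25
χ² = Σ (O − E)² / E
  black short-haired: (316 − 330.25)² / 330.25 = 0.6149
  black long-haired: (312 − 330.25)² / 330.25 = 1.0085
  brown short-haired: (315 − 330.25)² / 330.25 = 0.7042
  brown long-haired: (378 − 330.25)² / 330.25 = 6.9040
χ² = 0.6149 + 1.0085 + 0.7042 + 6.9040 = 9.2316 ≈ 9.232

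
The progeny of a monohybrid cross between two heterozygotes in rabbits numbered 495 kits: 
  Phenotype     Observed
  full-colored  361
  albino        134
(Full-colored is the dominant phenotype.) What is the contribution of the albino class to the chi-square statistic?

For a monohybrid cross between heterozygotes with complete dominance, the expected phenotypic ratio is 3:1.
Under the 3:1 hypothesis (Σ ratio = 4, N = 495):
  full-colored: 495 × 3/4 = 371.25
  albino: 495 × 1/4 = 123.75
Contribution of albino: (134 − 123.75)² / 123.75 = 0.8490

0.849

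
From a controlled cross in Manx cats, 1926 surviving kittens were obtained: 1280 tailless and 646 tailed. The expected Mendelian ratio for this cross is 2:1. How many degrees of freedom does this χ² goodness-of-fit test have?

1

A goodness-of-fit test with 2 phenotype classes has df = 2 − 1 = 1.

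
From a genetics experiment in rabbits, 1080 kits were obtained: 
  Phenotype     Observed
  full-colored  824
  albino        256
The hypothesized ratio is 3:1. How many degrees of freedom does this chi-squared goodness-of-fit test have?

A goodness-of-fit test with 2 phenotype classes has df = 2 − 1 = 1.

1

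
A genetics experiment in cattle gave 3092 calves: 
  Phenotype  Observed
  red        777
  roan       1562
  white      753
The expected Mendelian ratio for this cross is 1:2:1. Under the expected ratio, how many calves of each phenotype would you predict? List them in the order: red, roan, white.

773, 1546, 773

The 1:2:1 ratio has 4 parts, so with N = 3092 the expected counts are:
  red: 3092 × 1/4 = 773
  roan: 3092 × 2/4 = 1546
  white: 3092 × 1/4 = 773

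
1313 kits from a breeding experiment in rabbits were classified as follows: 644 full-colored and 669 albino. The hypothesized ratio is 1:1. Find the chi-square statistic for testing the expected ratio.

0.476

Total ratio parts = 2. Expected numbers out of 1313:
  full-colored: 1313 × 1/2 = 656.5
  albino: 1313 × 1/2 = 656.5
χ² = Σ (O − E)² / E
  full-colored: (644 − 656.5)² / 656.5 = 0.2380
  albino: (669 − 656.5)² / 656.5 = 0.2380
χ² = 0.2380 + 0.2380 = 0.476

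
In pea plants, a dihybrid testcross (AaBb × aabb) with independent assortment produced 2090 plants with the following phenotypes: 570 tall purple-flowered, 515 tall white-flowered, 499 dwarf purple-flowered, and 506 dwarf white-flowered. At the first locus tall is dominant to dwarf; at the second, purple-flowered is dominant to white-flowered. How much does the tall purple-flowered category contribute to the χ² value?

4.318

A dihybrid testcross with independent assortment gives a 1:1:1:1 ratio.
The 1:1:1:1 ratio has 4 parts, so with N = 2090 the expected counts are:
  tall purple-flowered: 2090 × 1/4 = 522.5
  tall white-flowered: 2090 × 1/4 = 522.5
  dwarf purple-flowered: 2090 × 1/4 = 522.5
  dwarf white-flowered: 2090 × 1/4 = 522.5
Contribution of tall purple-flowered: (570 − 522.5)² / 522.5 = 4.3182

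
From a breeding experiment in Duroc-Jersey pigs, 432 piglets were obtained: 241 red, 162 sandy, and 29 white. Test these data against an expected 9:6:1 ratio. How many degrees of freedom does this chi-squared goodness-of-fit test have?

A goodness-of-fit test with 3 phenotype classes has df = 3 − 1 = 2.

2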